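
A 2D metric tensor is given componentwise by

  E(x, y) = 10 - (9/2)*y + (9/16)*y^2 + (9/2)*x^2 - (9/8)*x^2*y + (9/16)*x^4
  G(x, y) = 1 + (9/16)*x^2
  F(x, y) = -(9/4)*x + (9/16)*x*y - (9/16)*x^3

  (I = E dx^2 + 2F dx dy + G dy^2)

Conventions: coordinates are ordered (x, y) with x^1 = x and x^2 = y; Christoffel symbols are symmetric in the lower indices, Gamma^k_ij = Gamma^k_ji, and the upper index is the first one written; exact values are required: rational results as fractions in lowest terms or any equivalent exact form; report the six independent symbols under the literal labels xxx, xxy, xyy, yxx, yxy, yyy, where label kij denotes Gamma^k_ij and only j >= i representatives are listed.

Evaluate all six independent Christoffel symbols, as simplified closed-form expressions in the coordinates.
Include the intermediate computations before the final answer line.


E = 10 - (9/2)*y + (9/16)*y^2 + (9/2)*x^2 - (9/8)*x^2*y + (9/16)*x^4; F = -(9/4)*x + (9/16)*x*y - (9/16)*x^3; G = 1 + (9/16)*x^2
Gamma^k_ij = (1/2) g^{kl} (d_i g_jl + d_j g_il - d_l g_ij), with g^inv = (1/(EG-F^2)) [[G, -F], [-F, E]]
first partials: E_x = 9*x - (9/4)*x*y + (9/4)*x^3, E_y = -9/2 + (9/8)*y - (9/8)*x^2, F_x = -9/4 + (9/16)*y - (27/16)*x^2, F_y = (9/16)*x, G_x = (9/8)*x, G_y = 0
D = EG - F^2 = 10 - (9/2)*y + (9/16)*y^2 + (81/16)*x^2 - (9/8)*x^2*y + (9/16)*x^4
expanded: Gamma^x_xx = (G E_x - 2F F_x + F E_y)/(2D), Gamma^x_xy = (G E_y - F G_x)/(2D), Gamma^x_yy = (2G F_y - G G_x - F G_y)/(2D), Gamma^y_xx = (2E F_x - E E_y - F E_x)/(2D), Gamma^y_xy = (E G_x - F E_y)/(2D), Gamma^y_yy = (E G_y - 2F F_y + F G_x)/(2D); substitute and cancel common factors

Answer: Gamma_xxx = (18*x^3 - 18*x*y + 72*x)/(9*x^4 - 18*x^2*y + 81*x^2 + 9*y^2 - 72*y + 160), Gamma_xxy = (-9*x^2 + 9*y - 36)/(9*x^4 - 18*x^2*y + 81*x^2 + 9*y^2 - 72*y + 160), Gamma_xyy = 0, Gamma_yxx = -18*x^2/(9*x^4 - 18*x^2*y + 81*x^2 + 9*y^2 - 72*y + 160), Gamma_yxy = 9*x/(9*x^4 - 18*x^2*y + 81*x^2 + 9*y^2 - 72*y + 160), Gamma_yyy = 0


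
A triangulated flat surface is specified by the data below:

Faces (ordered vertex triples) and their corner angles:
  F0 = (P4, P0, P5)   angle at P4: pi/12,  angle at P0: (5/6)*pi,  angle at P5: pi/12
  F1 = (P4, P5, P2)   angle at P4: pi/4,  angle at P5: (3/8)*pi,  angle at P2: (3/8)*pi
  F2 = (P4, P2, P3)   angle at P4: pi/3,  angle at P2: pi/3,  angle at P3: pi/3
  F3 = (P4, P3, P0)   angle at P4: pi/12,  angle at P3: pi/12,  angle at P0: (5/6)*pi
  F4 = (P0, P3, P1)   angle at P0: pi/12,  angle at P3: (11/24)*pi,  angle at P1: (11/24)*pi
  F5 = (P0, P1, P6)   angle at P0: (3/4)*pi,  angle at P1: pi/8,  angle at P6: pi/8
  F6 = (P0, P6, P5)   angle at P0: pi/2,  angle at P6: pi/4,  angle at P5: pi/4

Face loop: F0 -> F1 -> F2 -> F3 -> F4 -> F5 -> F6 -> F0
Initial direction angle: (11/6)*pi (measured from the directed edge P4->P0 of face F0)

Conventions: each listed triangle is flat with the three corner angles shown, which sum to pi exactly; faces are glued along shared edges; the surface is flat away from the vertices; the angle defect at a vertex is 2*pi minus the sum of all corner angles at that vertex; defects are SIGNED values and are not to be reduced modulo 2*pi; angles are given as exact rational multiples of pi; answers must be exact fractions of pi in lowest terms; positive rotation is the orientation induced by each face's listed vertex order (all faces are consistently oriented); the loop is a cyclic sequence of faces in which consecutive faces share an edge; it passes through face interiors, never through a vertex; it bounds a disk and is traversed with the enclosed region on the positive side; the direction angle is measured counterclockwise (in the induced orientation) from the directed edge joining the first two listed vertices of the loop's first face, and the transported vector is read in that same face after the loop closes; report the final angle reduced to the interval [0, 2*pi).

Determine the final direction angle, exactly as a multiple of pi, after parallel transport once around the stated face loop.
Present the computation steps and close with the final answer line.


enclosed vertex P0: corner angles sum to 3*pi, defect = 2*pi - 3*pi = -pi
enclosed vertex P4: corner angles sum to (3/4)*pi, defect = 2*pi - (3/4)*pi = (5/4)*pi
holonomy = initial angle + sum of enclosed defects (mod 2*pi), positive in the induced orientation
final angle = (11/6)*pi + pi/4 = pi/12 (mod 2*pi)

Answer: final direction angle = pi/12


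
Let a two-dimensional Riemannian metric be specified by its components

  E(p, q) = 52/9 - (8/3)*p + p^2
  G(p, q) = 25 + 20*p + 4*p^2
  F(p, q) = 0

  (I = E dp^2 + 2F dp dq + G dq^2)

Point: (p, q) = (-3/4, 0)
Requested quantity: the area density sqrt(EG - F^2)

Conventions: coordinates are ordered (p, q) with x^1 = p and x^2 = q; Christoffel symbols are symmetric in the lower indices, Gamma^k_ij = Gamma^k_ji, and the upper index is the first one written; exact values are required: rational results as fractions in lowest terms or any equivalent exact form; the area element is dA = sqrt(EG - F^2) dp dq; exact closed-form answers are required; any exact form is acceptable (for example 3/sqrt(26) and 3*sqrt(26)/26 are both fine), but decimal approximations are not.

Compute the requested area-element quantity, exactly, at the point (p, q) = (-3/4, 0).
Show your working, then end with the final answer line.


E = 1201/144, F = 0, G = 49/4; EG - F^2 = 58849/576

Answer: sqrt(EG - F^2) = 7*sqrt(1201)/24


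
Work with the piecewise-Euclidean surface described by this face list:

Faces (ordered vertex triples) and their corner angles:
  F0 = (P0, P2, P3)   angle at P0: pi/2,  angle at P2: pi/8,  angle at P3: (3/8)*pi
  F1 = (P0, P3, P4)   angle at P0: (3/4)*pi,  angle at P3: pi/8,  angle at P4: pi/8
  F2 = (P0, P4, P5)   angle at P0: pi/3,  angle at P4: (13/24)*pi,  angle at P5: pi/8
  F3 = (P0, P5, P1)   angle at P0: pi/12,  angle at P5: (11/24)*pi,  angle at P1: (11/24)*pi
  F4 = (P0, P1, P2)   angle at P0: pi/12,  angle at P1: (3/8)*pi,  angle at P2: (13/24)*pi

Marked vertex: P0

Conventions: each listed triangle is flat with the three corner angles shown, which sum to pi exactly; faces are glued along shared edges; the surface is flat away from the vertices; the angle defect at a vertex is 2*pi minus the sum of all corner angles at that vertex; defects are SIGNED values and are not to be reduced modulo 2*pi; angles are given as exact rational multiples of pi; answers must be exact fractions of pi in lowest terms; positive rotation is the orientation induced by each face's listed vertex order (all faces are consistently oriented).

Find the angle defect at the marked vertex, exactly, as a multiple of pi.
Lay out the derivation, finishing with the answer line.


Sum of corner angles at P0: (7/4)*pi
defect = 2*pi - (7/4)*pi

Answer: defect(P0) = pi/4


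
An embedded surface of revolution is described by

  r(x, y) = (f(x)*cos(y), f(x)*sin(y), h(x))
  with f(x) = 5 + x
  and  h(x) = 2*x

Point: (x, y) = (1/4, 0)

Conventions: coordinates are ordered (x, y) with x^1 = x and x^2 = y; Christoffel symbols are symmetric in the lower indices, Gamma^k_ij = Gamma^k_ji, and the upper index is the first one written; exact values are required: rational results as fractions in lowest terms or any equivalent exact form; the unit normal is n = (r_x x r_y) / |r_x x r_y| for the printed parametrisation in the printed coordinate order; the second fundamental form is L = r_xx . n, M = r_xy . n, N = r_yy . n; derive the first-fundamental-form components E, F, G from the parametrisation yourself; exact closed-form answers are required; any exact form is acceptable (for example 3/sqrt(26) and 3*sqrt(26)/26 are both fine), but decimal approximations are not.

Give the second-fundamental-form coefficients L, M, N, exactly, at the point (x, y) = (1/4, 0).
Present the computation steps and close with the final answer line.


f = 21/4, f' = 1, f'' = 0, h' = 2, h'' = 0
E = 5, F = 0, G = 441/16; answer radicand W^2 = 5
unnormalised second-form numerators: l = 0, m = 0, n = 21/2; L = l/sqrt(5), and similarly M = m/sqrt(W^2), N = n/sqrt(W^2)

Answer: L = 0, M = 0, N = 21*sqrt(5)/10


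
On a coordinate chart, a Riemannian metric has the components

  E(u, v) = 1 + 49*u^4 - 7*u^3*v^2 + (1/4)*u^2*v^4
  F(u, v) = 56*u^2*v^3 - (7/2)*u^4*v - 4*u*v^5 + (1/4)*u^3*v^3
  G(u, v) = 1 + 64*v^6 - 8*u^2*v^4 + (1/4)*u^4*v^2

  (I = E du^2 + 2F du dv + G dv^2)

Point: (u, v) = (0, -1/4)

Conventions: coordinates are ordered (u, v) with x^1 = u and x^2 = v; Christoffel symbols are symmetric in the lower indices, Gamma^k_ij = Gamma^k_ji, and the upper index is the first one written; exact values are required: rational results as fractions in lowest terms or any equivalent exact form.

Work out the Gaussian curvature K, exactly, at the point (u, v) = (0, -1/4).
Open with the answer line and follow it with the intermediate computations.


Answer: K = -192/4225

E = 1, F = 0, G = 65/64, EG - F^2 = 65/64 at the point
E_u = 0, E_v = 0, F_u = 1/256, F_v = 0, G_u = 0, G_v = -3/8
E_vv = 0, F_uv = -5/64, G_uu = -1/16
Brioschi: K = (det M1 - det M2) / (EG - F^2)^2 with the standard first/second-derivative matrices M1, M2.
M1 = [[-E_vv/2 + F_uv - G_uu/2, E_u/2, F_u - E_v/2], [F_v - G_u/2, E, F], [G_v/2, F, G]] = [[-3/64, 0, 1/256], [0, 1, 0], [-3/16, 0, 65/64]]; det M1 = -3/64
M2 = [[0, E_v/2, G_u/2], [E_v/2, E, F], [G_u/2, F, G]] = [[0, 0, 0], [0, 1, 0], [0, 0, 65/64]]; det M2 = 0
det M1 - det M2 = -3/64; K = -3/64 / (65/64)^2 = -192/4225


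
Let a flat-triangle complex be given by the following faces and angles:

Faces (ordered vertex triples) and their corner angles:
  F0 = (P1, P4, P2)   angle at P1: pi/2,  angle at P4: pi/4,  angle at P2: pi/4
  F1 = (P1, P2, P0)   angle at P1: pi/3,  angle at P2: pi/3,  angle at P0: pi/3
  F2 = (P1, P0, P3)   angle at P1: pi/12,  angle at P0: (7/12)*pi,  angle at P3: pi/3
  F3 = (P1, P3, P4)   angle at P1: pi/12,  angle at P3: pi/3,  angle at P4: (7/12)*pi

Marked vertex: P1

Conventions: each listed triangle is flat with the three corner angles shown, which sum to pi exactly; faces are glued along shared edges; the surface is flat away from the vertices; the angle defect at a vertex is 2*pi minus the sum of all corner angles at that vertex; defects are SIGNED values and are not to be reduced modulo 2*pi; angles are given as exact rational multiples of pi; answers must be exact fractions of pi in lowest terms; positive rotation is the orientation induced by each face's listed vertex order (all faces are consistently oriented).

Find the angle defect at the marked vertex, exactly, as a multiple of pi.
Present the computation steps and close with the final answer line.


Sum of corner angles at P1: pi
defect = 2*pi - pi

Answer: defect(P1) = pi


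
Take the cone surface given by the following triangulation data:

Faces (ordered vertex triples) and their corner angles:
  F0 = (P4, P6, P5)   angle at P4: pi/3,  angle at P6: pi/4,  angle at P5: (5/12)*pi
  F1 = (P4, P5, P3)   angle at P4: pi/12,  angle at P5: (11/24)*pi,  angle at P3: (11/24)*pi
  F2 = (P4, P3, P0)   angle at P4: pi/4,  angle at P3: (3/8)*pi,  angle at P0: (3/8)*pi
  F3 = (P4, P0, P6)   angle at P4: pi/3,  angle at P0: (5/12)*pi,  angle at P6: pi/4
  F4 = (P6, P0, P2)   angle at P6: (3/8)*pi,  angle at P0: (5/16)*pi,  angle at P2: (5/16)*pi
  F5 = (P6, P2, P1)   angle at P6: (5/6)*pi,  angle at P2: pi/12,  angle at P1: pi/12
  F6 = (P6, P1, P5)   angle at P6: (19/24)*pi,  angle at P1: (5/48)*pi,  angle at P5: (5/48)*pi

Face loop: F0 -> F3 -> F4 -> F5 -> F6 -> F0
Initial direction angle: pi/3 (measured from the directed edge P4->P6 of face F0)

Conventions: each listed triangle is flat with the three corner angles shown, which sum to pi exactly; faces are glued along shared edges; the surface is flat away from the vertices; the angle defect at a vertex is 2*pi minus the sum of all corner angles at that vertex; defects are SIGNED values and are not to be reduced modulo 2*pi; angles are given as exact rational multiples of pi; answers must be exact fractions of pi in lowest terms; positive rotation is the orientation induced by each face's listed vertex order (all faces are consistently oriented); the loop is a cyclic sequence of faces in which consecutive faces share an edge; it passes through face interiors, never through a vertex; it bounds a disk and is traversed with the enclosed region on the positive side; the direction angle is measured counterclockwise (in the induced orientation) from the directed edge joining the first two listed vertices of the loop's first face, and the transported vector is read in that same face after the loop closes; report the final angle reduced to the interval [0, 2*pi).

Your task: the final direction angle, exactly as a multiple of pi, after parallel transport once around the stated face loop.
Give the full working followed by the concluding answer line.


enclosed vertex P6: corner angles sum to (5/2)*pi, defect = 2*pi - (5/2)*pi = -pi/2
summing the enclosed defects onto the initial angle, mod 2*pi in the induced orientation:
final angle = pi/3 - pi/2 = (11/6)*pi (mod 2*pi)

Answer: final direction angle = (11/6)*pi


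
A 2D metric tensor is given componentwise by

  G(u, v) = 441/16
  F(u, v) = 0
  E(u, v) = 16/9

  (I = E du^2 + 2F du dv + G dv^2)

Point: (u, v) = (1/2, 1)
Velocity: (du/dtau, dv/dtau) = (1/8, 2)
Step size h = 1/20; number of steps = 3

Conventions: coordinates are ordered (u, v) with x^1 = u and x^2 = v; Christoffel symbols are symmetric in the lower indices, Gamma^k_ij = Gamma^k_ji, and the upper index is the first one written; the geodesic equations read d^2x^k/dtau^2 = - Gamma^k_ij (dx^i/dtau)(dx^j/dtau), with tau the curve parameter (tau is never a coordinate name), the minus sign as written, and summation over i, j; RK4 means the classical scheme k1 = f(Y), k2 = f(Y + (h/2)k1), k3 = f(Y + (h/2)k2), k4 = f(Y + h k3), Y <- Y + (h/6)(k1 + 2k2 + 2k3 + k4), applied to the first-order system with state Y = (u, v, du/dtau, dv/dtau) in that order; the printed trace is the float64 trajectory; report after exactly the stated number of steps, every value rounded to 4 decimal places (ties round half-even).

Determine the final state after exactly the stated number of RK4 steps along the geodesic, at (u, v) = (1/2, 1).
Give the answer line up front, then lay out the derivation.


Answer: u = 0.5187, v = 1.3000, du/dtau = 0.1250, dv/dtau = 2.0000

f(Y) = (du/dtau, dv/dtau, -Gamma^u_ij Y'^i Y'^j, -Gamma^v_ij Y'^i Y'^j) with the Gammas evaluated at the stage position; h = 0.050000; intermediate values shown to 6 dp
step 0: u = 0.5000, v = 1.0000, du/dtau = 0.1250, dv/dtau = 2.0000
step 1:
  k1: at (u, v) = (0.500000, 1.000000), (du/dtau, dv/dtau) = (0.125000, 2.000000); Gamma_uuu = 0.000000, Gamma_uuv = 0.000000, Gamma_uvv = 0.000000, Gamma_vuu = 0.000000, Gamma_vuv = 0.000000, Gamma_vvv = 0.000000; k1 = (0.125000, 2.000000, 0.000000, 0.000000)
  k2: at (u, v) = (0.503125, 1.050000), (du/dtau, dv/dtau) = (0.125000, 2.000000); Gamma_uuu = 0.000000, Gamma_uuv = 0.000000, Gamma_uvv = 0.000000, Gamma_vuu = 0.000000, Gamma_vuv = 0.000000, Gamma_vvv = 0.000000; k2 = (0.125000, 2.000000, 0.000000, 0.000000)
  k3: at (u, v) = (0.503125, 1.050000), (du/dtau, dv/dtau) = (0.125000, 2.000000); Gamma_uuu = 0.000000, Gamma_uuv = 0.000000, Gamma_uvv = 0.000000, Gamma_vuu = 0.000000, Gamma_vuv = 0.000000, Gamma_vvv = 0.000000; k3 = (0.125000, 2.000000, 0.000000, 0.000000)
  k4: at (u, v) = (0.506250, 1.100000), (du/dtau, dv/dtau) = (0.125000, 2.000000); Gamma_uuu = 0.000000, Gamma_uuv = 0.000000, Gamma_uvv = 0.000000, Gamma_vuu = 0.000000, Gamma_vuv = 0.000000, Gamma_vvv = 0.000000; k4 = (0.125000, 2.000000, 0.000000, 0.000000)
  Y <- Y + (h/6)(k1 + 2k2 + 2k3 + k4): u = 0.5062, v = 1.1000, du/dtau = 0.1250, dv/dtau = 2.0000
step 2:
  k1: at (u, v) = (0.506250, 1.100000), (du/dtau, dv/dtau) = (0.125000, 2.000000); Gamma_uuu = 0.000000, Gamma_uuv = 0.000000, Gamma_uvv = 0.000000, Gamma_vuu = 0.000000, Gamma_vuv = 0.000000, Gamma_vvv = 0.000000; k1 = (0.125000, 2.000000, 0.000000, 0.000000)
  k2: at (u, v) = (0.509375, 1.150000), (du/dtau, dv/dtau) = (0.125000, 2.000000); Gamma_uuu = 0.000000, Gamma_uuv = 0.000000, Gamma_uvv = 0.000000, Gamma_vuu = 0.000000, Gamma_vuv = 0.000000, Gamma_vvv = 0.000000; k2 = (0.125000, 2.000000, 0.000000, 0.000000)
  k3: at (u, v) = (0.509375, 1.150000), (du/dtau, dv/dtau) = (0.125000, 2.000000); Gamma_uuu = 0.000000, Gamma_uuv = 0.000000, Gamma_uvv = 0.000000, Gamma_vuu = 0.000000, Gamma_vuv = 0.000000, Gamma_vvv = 0.000000; k3 = (0.125000, 2.000000, 0.000000, 0.000000)
  k4: at (u, v) = (0.512500, 1.200000), (du/dtau, dv/dtau) = (0.125000, 2.000000); Gamma_uuu = 0.000000, Gamma_uuv = 0.000000, Gamma_uvv = 0.000000, Gamma_vuu = 0.000000, Gamma_vuv = 0.000000, Gamma_vvv = 0.000000; k4 = (0.125000, 2.000000, 0.000000, 0.000000)
  Y <- Y + (h/6)(k1 + 2k2 + 2k3 + k4): u = 0.5125, v = 1.2000, du/dtau = 0.1250, dv/dtau = 2.0000
step 3:
  k1: at (u, v) = (0.512500, 1.200000), (du/dtau, dv/dtau) = (0.125000, 2.000000); Gamma_uuu = 0.000000, Gamma_uuv = 0.000000, Gamma_uvv = 0.000000, Gamma_vuu = 0.000000, Gamma_vuv = 0.000000, Gamma_vvv = 0.000000; k1 = (0.125000, 2.000000, 0.000000, 0.000000)
  k2: at (u, v) = (0.515625, 1.250000), (du/dtau, dv/dtau) = (0.125000, 2.000000); Gamma_uuu = 0.000000, Gamma_uuv = 0.000000, Gamma_uvv = 0.000000, Gamma_vuu = 0.000000, Gamma_vuv = 0.000000, Gamma_vvv = 0.000000; k2 = (0.125000, 2.000000, 0.000000, 0.000000)
  k3: at (u, v) = (0.515625, 1.250000), (du/dtau, dv/dtau) = (0.125000, 2.000000); Gamma_uuu = 0.000000, Gamma_uuv = 0.000000, Gamma_uvv = 0.000000, Gamma_vuu = 0.000000, Gamma_vuv = 0.000000, Gamma_vvv = 0.000000; k3 = (0.125000, 2.000000, 0.000000, 0.000000)
  k4: at (u, v) = (0.518750, 1.300000), (du/dtau, dv/dtau) = (0.125000, 2.000000); Gamma_uuu = 0.000000, Gamma_uuv = 0.000000, Gamma_uvv = 0.000000, Gamma_vuu = 0.000000, Gamma_vuv = 0.000000, Gamma_vvv = 0.000000; k4 = (0.125000, 2.000000, 0.000000, 0.000000)
  Y <- Y + (h/6)(k1 + 2k2 + 2k3 + k4): u = 0.5187, v = 1.3000, du/dtau = 0.1250, dv/dtau = 2.0000


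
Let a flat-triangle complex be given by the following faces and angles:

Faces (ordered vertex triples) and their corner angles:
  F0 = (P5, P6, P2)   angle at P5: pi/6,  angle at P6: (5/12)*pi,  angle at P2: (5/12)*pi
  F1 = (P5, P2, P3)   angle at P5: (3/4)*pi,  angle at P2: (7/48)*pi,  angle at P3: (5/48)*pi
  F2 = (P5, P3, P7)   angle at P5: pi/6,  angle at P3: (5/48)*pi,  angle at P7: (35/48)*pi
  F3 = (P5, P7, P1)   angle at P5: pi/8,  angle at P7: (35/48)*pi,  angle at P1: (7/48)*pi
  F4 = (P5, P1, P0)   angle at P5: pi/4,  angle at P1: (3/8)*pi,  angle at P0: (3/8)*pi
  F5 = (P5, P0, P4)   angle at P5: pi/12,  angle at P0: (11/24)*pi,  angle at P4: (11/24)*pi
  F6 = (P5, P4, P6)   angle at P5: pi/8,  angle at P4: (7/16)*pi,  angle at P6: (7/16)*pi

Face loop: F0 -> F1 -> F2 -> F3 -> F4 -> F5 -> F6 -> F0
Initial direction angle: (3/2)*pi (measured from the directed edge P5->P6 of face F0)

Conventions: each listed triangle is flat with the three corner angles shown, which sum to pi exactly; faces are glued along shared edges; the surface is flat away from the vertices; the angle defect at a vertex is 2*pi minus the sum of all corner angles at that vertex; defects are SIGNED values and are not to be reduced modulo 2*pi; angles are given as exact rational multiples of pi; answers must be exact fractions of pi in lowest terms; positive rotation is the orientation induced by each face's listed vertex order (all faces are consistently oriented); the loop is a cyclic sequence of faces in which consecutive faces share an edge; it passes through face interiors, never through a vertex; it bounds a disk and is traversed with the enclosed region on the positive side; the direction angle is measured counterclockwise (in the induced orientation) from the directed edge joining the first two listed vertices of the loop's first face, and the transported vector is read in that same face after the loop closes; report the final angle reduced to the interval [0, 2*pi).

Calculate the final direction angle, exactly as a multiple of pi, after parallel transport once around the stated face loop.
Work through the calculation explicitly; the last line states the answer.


enclosed vertex P5: corner angles sum to (5/3)*pi, defect = 2*pi - (5/3)*pi = pi/3
final direction = starting direction + enclosed defect total, reduced mod 2*pi (induced orientation)
final angle = (3/2)*pi + pi/3 = (11/6)*pi (mod 2*pi)

Answer: final direction angle = (11/6)*pi


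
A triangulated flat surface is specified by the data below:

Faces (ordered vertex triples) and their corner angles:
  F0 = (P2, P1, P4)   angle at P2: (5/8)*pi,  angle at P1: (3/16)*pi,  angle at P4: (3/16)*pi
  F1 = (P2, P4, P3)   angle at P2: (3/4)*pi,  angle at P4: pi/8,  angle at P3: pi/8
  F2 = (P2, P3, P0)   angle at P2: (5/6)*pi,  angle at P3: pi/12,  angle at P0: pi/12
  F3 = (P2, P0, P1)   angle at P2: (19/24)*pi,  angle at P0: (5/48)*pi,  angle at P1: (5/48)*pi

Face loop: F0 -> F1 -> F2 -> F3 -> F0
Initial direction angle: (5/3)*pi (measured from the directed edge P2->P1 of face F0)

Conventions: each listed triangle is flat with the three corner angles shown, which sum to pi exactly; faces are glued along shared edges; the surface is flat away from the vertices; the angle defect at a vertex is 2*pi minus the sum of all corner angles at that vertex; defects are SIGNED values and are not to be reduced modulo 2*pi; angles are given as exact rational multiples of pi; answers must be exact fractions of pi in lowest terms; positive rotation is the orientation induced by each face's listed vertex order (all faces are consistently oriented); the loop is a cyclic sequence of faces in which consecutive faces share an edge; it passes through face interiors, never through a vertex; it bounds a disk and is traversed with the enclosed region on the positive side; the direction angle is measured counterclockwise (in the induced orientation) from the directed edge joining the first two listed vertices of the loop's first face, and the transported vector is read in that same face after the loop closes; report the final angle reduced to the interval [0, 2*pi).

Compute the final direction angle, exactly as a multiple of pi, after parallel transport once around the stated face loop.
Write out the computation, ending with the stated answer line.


enclosed vertex P2: corner angles sum to 3*pi, defect = 2*pi - 3*pi = -pi
holonomy = initial angle + sum of enclosed defects (mod 2*pi), positive in the induced orientation
final angle = (5/3)*pi - pi = (2/3)*pi (mod 2*pi)

Answer: final direction angle = (2/3)*pi


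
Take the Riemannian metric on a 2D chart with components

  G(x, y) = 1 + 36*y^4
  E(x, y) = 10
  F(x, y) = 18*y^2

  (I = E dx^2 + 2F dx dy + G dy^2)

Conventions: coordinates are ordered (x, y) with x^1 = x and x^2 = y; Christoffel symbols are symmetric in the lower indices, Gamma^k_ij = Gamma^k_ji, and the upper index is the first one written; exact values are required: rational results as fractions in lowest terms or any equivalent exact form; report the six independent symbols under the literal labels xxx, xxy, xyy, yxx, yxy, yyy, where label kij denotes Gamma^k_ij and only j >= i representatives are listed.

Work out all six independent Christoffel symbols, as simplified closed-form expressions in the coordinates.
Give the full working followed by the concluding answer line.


E = 10; F = 18*y^2; G = 1 + 36*y^4
Gamma^k_ij = (1/2) g^{kl} (d_i g_jl + d_j g_il - d_l g_ij), with g^inv = (1/(EG-F^2)) [[G, -F], [-F, E]]
first partials: E_x = 0, E_y = 0, F_x = 0, F_y = 36*y, G_x = 0, G_y = 144*y^3
D = EG - F^2 = 10 + 36*y^4
expanded: Gamma^x_xx = (G E_x - 2F F_x + F E_y)/(2D), Gamma^x_xy = (G E_y - F G_x)/(2D), Gamma^x_yy = (2G F_y - G G_x - F G_y)/(2D), Gamma^y_xx = (2E F_x - E E_y - F E_x)/(2D), Gamma^y_xy = (E G_x - F E_y)/(2D), Gamma^y_yy = (E G_y - 2F F_y + F G_x)/(2D); substitute and cancel common factors

Answer: Gamma_xxx = 0, Gamma_xxy = 0, Gamma_xyy = 18*y/(18*y^4 + 5), Gamma_yxx = 0, Gamma_yxy = 0, Gamma_yyy = 36*y^3/(18*y^4 + 5)


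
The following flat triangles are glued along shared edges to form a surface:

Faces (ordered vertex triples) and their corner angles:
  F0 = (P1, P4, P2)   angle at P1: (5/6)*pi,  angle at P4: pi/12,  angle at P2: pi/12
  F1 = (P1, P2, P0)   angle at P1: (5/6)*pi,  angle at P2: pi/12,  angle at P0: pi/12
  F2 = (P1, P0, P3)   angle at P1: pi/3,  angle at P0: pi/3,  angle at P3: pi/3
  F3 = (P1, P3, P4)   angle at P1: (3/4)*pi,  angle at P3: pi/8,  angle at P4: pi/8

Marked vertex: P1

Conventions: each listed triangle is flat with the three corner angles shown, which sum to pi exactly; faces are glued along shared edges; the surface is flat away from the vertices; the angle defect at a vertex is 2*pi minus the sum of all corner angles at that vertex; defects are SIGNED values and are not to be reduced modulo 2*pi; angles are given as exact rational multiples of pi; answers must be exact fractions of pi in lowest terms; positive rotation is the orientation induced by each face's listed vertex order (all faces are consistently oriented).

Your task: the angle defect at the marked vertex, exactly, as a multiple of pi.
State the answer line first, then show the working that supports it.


Answer: defect(P1) = (-3/4)*pi

Sum of corner angles at P1: (11/4)*pi
defect = 2*pi - (11/4)*pi


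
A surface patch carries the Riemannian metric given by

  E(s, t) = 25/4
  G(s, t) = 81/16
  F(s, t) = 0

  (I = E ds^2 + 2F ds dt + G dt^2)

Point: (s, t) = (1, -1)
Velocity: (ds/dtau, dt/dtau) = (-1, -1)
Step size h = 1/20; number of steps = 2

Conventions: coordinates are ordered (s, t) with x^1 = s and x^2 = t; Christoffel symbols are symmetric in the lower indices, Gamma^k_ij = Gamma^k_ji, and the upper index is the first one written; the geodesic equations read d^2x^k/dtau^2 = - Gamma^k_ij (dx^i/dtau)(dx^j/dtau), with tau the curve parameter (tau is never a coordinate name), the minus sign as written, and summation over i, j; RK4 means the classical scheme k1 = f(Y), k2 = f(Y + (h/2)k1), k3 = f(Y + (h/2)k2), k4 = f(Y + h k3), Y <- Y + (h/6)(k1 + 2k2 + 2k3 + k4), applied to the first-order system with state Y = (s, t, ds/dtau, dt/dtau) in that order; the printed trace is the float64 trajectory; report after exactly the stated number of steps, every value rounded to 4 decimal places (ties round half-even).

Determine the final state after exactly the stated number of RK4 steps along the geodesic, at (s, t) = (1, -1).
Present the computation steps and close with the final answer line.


f(Y) = (ds/dtau, dt/dtau, -Gamma^s_ij Y'^i Y'^j, -Gamma^t_ij Y'^i Y'^j) with the Gammas evaluated at the stage position; h = 0.050000; intermediate values shown to 6 dp
step 0: s = 1.0000, t = -1.0000, ds/dtau = -1.0000, dt/dtau = -1.0000
step 1:
  k1: at (s, t) = (1.000000, -1.000000), (ds/dtau, dt/dtau) = (-1.000000, -1.000000); Gamma_sss = 0.000000, Gamma_sst = 0.000000, Gamma_stt = 0.000000, Gamma_tss = 0.000000, Gamma_tst = 0.000000, Gamma_ttt = 0.000000; k1 = (-1.000000, -1.000000, 0.000000, 0.000000)
  k2: at (s, t) = (0.975000, -1.025000), (ds/dtau, dt/dtau) = (-1.000000, -1.000000); Gamma_sss = 0.000000, Gamma_sst = 0.000000, Gamma_stt = 0.000000, Gamma_tss = 0.000000, Gamma_tst = 0.000000, Gamma_ttt = 0.000000; k2 = (-1.000000, -1.000000, 0.000000, 0.000000)
  k3: at (s, t) = (0.975000, -1.025000), (ds/dtau, dt/dtau) = (-1.000000, -1.000000); Gamma_sss = 0.000000, Gamma_sst = 0.000000, Gamma_stt = 0.000000, Gamma_tss = 0.000000, Gamma_tst = 0.000000, Gamma_ttt = 0.000000; k3 = (-1.000000, -1.000000, 0.000000, 0.000000)
  k4: at (s, t) = (0.950000, -1.050000), (ds/dtau, dt/dtau) = (-1.000000, -1.000000); Gamma_sss = 0.000000, Gamma_sst = 0.000000, Gamma_stt = 0.000000, Gamma_tss = 0.000000, Gamma_tst = 0.000000, Gamma_ttt = 0.000000; k4 = (-1.000000, -1.000000, 0.000000, 0.000000)
  Y <- Y + (h/6)(k1 + 2k2 + 2k3 + k4): s = 0.9500, t = -1.0500, ds/dtau = -1.0000, dt/dtau = -1.0000
step 2:
  k1: at (s, t) = (0.950000, -1.050000), (ds/dtau, dt/dtau) = (-1.000000, -1.000000); Gamma_sss = 0.000000, Gamma_sst = 0.000000, Gamma_stt = 0.000000, Gamma_tss = 0.000000, Gamma_tst = 0.000000, Gamma_ttt = 0.000000; k1 = (-1.000000, -1.000000, 0.000000, 0.000000)
  k2: at (s, t) = (0.925000, -1.075000), (ds/dtau, dt/dtau) = (-1.000000, -1.000000); Gamma_sss = 0.000000, Gamma_sst = 0.000000, Gamma_stt = 0.000000, Gamma_tss = 0.000000, Gamma_tst = 0.000000, Gamma_ttt = 0.000000; k2 = (-1.000000, -1.000000, 0.000000, 0.000000)
  k3: at (s, t) = (0.925000, -1.075000), (ds/dtau, dt/dtau) = (-1.000000, -1.000000); Gamma_sss = 0.000000, Gamma_sst = 0.000000, Gamma_stt = 0.000000, Gamma_tss = 0.000000, Gamma_tst = 0.000000, Gamma_ttt = 0.000000; k3 = (-1.000000, -1.000000, 0.000000, 0.000000)
  k4: at (s, t) = (0.900000, -1.100000), (ds/dtau, dt/dtau) = (-1.000000, -1.000000); Gamma_sss = 0.000000, Gamma_sst = 0.000000, Gamma_stt = 0.000000, Gamma_tss = 0.000000, Gamma_tst = 0.000000, Gamma_ttt = 0.000000; k4 = (-1.000000, -1.000000, 0.000000, 0.000000)
  Y <- Y + (h/6)(k1 + 2k2 + 2k3 + k4): s = 0.9000, t = -1.1000, ds/dtau = -1.0000, dt/dtau = -1.0000

Answer: s = 0.9000, t = -1.1000, ds/dtau = -1.0000, dt/dtau = -1.0000


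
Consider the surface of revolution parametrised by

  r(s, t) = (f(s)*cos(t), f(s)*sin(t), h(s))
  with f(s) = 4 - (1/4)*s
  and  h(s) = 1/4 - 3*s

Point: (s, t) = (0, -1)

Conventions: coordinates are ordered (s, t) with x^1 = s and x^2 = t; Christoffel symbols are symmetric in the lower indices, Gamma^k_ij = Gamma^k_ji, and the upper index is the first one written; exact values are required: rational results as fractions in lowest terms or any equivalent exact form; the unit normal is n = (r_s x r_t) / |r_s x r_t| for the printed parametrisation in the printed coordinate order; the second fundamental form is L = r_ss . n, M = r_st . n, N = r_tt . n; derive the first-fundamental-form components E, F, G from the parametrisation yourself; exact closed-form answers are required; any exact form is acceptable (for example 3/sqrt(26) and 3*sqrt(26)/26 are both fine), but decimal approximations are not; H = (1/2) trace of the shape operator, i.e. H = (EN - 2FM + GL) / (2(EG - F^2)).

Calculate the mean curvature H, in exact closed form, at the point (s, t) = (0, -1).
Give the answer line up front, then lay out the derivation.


Answer: H = -3*sqrt(145)/290

f = 4, f' = -1/4, f'' = 0, h' = -3, h'' = 0
E = 145/16, F = 0, G = 16; answer radicand W^2 = 145/16
unnormalised second-form numerators: l = 0, m = 0, n = -12; L = l/sqrt(145/16), and similarly M = m/sqrt(W^2), N = n/sqrt(W^2)
H = (E*n - 2*F*m + G*l) / (2*(EG - F^2)*sqrt(W^2)); E*n - 2*F*m + G*l = -435/4, EG - F^2 = 145, so H = (-3/8)/sqrt(145/16)


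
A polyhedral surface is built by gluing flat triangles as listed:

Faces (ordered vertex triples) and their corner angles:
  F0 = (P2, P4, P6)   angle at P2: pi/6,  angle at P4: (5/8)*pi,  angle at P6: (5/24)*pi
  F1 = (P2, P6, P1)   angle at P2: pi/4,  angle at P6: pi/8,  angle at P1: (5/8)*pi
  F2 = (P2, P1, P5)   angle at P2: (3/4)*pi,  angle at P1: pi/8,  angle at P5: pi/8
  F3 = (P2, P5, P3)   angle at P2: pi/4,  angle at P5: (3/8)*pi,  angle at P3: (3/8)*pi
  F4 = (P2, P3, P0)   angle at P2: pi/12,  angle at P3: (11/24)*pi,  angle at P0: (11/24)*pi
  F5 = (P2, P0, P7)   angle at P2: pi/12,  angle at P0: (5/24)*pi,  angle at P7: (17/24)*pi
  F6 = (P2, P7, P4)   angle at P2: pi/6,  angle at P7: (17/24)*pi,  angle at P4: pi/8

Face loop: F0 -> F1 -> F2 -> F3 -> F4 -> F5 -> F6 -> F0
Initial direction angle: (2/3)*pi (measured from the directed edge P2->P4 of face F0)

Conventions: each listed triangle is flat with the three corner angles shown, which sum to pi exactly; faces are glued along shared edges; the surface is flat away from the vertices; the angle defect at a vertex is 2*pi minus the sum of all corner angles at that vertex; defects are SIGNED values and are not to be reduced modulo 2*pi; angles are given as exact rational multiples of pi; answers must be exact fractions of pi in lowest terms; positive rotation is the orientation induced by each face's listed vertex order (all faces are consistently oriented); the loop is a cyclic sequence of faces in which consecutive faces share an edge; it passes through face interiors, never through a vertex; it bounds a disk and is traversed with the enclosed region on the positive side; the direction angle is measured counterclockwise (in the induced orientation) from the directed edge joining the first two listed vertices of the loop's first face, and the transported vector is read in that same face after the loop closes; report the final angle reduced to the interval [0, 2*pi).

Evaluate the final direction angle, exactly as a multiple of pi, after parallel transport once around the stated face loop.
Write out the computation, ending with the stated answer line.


enclosed vertex P2: corner angles sum to (7/4)*pi, defect = 2*pi - (7/4)*pi = pi/4
by Gauss-Bonnet the loop rotates the vector by the enclosed defect sum (positive orientation, mod 2*pi)
final angle = (2/3)*pi + pi/4 = (11/12)*pi (mod 2*pi)

Answer: final direction angle = (11/12)*pi


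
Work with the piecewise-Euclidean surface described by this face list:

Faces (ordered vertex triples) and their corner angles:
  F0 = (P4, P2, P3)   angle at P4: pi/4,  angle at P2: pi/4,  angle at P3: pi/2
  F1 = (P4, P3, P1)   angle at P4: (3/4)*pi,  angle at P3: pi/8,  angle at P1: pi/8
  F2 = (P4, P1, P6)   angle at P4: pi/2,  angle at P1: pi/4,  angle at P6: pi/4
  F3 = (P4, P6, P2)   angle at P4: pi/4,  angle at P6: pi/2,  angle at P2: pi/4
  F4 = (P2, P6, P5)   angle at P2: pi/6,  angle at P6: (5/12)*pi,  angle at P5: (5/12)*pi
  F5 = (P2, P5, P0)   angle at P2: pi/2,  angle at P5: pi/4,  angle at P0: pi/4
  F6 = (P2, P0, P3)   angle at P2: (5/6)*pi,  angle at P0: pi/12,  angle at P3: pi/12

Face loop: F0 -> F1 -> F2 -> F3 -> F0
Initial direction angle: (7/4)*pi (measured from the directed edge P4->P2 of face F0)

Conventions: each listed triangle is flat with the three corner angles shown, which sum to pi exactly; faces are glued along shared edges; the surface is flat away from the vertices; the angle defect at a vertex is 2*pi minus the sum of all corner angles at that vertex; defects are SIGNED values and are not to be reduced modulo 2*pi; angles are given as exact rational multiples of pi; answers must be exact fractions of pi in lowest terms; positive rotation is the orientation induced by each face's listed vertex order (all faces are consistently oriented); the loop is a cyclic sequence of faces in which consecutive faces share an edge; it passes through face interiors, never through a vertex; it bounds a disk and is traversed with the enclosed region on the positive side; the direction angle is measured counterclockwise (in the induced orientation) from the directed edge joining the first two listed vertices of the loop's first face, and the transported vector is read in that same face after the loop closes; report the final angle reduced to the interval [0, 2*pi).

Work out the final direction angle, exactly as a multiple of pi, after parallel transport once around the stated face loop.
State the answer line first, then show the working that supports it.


Answer: final direction angle = 0

enclosed vertex P4: corner angles sum to (7/4)*pi, defect = 2*pi - (7/4)*pi = pi/4
summing the enclosed defects onto the initial angle, mod 2*pi in the induced orientation:
final angle = (7/4)*pi + pi/4 = 0 (mod 2*pi)


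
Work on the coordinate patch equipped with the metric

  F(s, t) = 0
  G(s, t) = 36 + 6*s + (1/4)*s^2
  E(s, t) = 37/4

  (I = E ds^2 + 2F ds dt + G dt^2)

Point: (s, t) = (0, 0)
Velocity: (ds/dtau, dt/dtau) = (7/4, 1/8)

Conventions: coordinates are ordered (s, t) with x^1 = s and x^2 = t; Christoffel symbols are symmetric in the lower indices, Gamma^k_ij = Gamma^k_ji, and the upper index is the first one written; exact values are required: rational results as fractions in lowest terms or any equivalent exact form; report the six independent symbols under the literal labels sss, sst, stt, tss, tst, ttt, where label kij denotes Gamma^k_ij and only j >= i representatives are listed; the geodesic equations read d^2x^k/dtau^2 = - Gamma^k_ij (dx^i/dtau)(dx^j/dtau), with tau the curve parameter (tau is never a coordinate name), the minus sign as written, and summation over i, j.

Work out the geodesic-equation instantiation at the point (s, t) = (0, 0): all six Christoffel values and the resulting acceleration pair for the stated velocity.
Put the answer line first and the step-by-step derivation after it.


Answer: Gamma_sss = 0, Gamma_sst = 0, Gamma_stt = -12/37, Gamma_tss = 0, Gamma_tst = 1/12, Gamma_ttt = 0; accelerations (d^2s/dtau^2, d^2t/dtau^2) = (3/592, -7/192)

E = 37/4, F = 0, G = 36 at the point
E_s = 0, E_t = 0, F_s = 0, F_t = 0, G_s = 6, G_t = 0
EG - F^2 = 333;  g^inv = (1/333) * [[36, 0], [0, 37/4]]
first-kind symbols [ij,l] = (1/2)(d_i g_jl + d_j g_il - d_l g_ij): [ss,s] = E_s/2 = 0, [ss,t] = F_s - E_t/2 = 0, [st,s] = E_t/2 = 0, [st,t] = G_s/2 = 3, [tt,s] = F_t - G_s/2 = -3, [tt,t] = G_t/2 = 0
Gamma^s_ij = (G*[ij,s] - F*[ij,t])/(EG - F^2), Gamma^t_ij = (E*[ij,t] - F*[ij,s])/(EG - F^2)
Gamma_sss = 0, Gamma_sst = 0, Gamma_stt = -12/37, Gamma_tss = 0, Gamma_tst = 1/12, Gamma_ttt = 0
d^2s/dtau^2 = -(Gamma_sss*(7/4)^2 + 2*Gamma_sst*(7/4)*(1/8) + Gamma_stt*(1/8)^2) = 3/592
d^2t/dtau^2 = -(Gamma_tss*(7/4)^2 + 2*Gamma_tst*(7/4)*(1/8) + Gamma_ttt*(1/8)^2) = -7/192


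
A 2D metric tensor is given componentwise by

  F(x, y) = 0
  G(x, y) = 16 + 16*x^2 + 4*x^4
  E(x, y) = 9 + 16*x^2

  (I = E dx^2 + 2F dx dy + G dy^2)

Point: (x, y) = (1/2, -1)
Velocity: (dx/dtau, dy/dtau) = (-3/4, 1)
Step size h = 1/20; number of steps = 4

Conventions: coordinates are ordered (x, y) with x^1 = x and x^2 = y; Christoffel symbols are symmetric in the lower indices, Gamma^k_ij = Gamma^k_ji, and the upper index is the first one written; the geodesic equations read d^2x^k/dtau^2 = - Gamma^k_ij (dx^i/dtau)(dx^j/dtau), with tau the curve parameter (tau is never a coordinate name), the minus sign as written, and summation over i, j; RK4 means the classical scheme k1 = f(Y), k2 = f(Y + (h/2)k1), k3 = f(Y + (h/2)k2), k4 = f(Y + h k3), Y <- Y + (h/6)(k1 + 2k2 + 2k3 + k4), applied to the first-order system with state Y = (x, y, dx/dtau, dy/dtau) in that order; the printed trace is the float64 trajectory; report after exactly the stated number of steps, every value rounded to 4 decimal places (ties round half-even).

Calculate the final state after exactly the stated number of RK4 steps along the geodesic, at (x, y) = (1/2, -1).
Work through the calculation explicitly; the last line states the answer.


f(Y) = (dx/dtau, dy/dtau, -Gamma^x_ij Y'^i Y'^j, -Gamma^y_ij Y'^i Y'^j) with the Gammas evaluated at the stage position; h = 0.050000; intermediate values shown to 6 dp
step 0: x = 0.5000, y = -1.0000, dx/dtau = -0.7500, dy/dtau = 1.0000
step 1:
  k1: at (x, y) = (0.500000, -1.000000), (dx/dtau, dy/dtau) = (-0.750000, 1.000000); Gamma_xxx = 0.615385, Gamma_xxy = 0.000000, Gamma_xyy = -0.692308, Gamma_yxx = 0.000000, Gamma_yxy = 0.444444, Gamma_yyy = 0.000000; k1 = (-0.750000, 1.000000, 0.346154, 0.666667)
  k2: at (x, y) = (0.481250, -0.975000), (dx/dtau, dy/dtau) = (-0.741346, 1.016667); Gamma_xxx = 0.606031, Gamma_xxy = 0.000000, Gamma_xyy = -0.676210, Gamma_yxx = 0.000000, Gamma_yxy = 0.431305, Gamma_yyy = 0.000000; k2 = (-0.741346, 1.016667, 0.365867, 0.650150)
  k3: at (x, y) = (0.481466, -0.974583), (dx/dtau, dy/dtau) = (-0.740853, 1.016254); Gamma_xxx = 0.606144, Gamma_xxy = 0.000000, Gamma_xyy = -0.676399, Gamma_yxx = 0.000000, Gamma_yxy = 0.431458, Gamma_yyy = 0.000000; k3 = (-0.740853, 1.016254, 0.365876, 0.649685)
  k4: at (x, y) = (0.462957, -0.949187), (dx/dtau, dy/dtau) = (-0.731706, 1.032484); Gamma_xxx = 0.595957, Gamma_xxy = 0.000000, Gamma_xyy = -0.659823, Gamma_yxx = 0.000000, Gamma_yxy = 0.418147, Gamma_yyy = 0.000000; k4 = (-0.731706, 1.032484, 0.384315, 0.631799)
  Y <- Y + (h/6)(k1 + 2k2 + 2k3 + k4): x = 0.4629, y = -0.9492, dx/dtau = -0.7317, dy/dtau = 1.0325
step 2:
  k1: at (x, y) = (0.462949, -0.949181), (dx/dtau, dy/dtau) = (-0.731717, 1.032484); Gamma_xxx = 0.595953, Gamma_xxy = 0.000000, Gamma_xyy = -0.659816, Gamma_yxx = 0.000000, Gamma_yxy = 0.418141, Gamma_yyy = 0.000000; k1 = (-0.731717, 1.032484, 0.384300, 0.631799)
  k2: at (x, y) = (0.444656, -0.923369), (dx/dtau, dy/dtau) = (-0.722110, 1.048279); Gamma_xxx = 0.584905, Gamma_xxy = 0.000000, Gamma_xyy = -0.642729, Gamma_yxx = 0.000000, Gamma_yxy = 0.404652, Gamma_yyy = 0.000000; k2 = (-0.722110, 1.048279, 0.401294, 0.612622)
  k3: at (x, y) = (0.444896, -0.922974), (dx/dtau, dy/dtau) = (-0.721685, 1.047800); Gamma_xxx = 0.585057, Gamma_xxy = 0.000000, Gamma_xyy = -0.642958, Gamma_yxx = 0.000000, Gamma_yxy = 0.404832, Gamma_yyy = 0.000000; k3 = (-0.721685, 1.047800, 0.401179, 0.612252)
  k4: at (x, y) = (0.426865, -0.896791), (dx/dtau, dy/dtau) = (-0.711658, 1.063097); Gamma_xxx = 0.573193, Gamma_xxy = 0.000000, Gamma_xyy = -0.625415, Gamma_yxx = 0.000000, Gamma_yxy = 0.391222, Gamma_yyy = 0.000000; k4 = (-0.711658, 1.063097, 0.416531, 0.591967)
  Y <- Y + (h/6)(k1 + 2k2 + 2k3 + k4): x = 0.4269, y = -0.8968, dx/dtau = -0.7117, dy/dtau = 1.0631
step 3:
  k1: at (x, y) = (0.426858, -0.896783), (dx/dtau, dy/dtau) = (-0.711669, 1.063097); Gamma_xxx = 0.573188, Gamma_xxy = 0.000000, Gamma_xyy = -0.625408, Gamma_yxx = 0.000000, Gamma_yxy = 0.391216, Gamma_yyy = 0.000000; k1 = (-0.711669, 1.063097, 0.416517, 0.591968)
  k2: at (x, y) = (0.409066, -0.870205), (dx/dtau, dy/dtau) = (-0.701256, 1.077896); Gamma_xxx = 0.560491, Gamma_xxy = 0.000000, Gamma_xyy = -0.607386, Gamma_yxx = 0.000000, Gamma_yxy = 0.377483, Gamma_yyy = 0.000000; k2 = (-0.701256, 1.077896, 0.430071, 0.570665)
  k3: at (x, y) = (0.409326, -0.869835), (dx/dtau, dy/dtau) = (-0.700917, 1.077364); Gamma_xxx = 0.560684, Gamma_xxy = 0.000000, Gamma_xyy = -0.607655, Gamma_yxx = 0.000000, Gamma_yxy = 0.377686, Gamma_yyy = 0.000000; k3 = (-0.700917, 1.077364, 0.429857, 0.570414)
  k4: at (x, y) = (0.391812, -0.842915), (dx/dtau, dy/dtau) = (-0.690176, 1.091618); Gamma_xxx = 0.547211, Gamma_xxy = 0.000000, Gamma_xyy = -0.589214, Gamma_yxx = 0.000000, Gamma_yxy = 0.363881, Gamma_yyy = 0.000000; k4 = (-0.690176, 1.091618, 0.441464, 0.548302)
  Y <- Y + (h/6)(k1 + 2k2 + 2k3 + k4): x = 0.3918, y = -0.8429, dx/dtau = -0.6902, dy/dtau = 1.0916
step 4:
  k1: at (x, y) = (0.391806, -0.842906), (dx/dtau, dy/dtau) = (-0.690187, 1.091617); Gamma_xxx = 0.547206, Gamma_xxy = 0.000000, Gamma_xyy = -0.589207, Gamma_yxx = 0.000000, Gamma_yxy = 0.363876, Gamma_yyy = 0.000000; k1 = (-0.690187, 1.091617, 0.441450, 0.548304)
  k2: at (x, y) = (0.374551, -0.815615), (dx/dtau, dy/dtau) = (-0.679151, 1.105325); Gamma_xxx = 0.532950, Gamma_xxy = 0.000000, Gamma_xyy = -0.570334, Gamma_yxx = 0.000000, Gamma_yxy = 0.350001, Gamma_yyy = 0.000000; k2 = (-0.679151, 1.105325, 0.450980, 0.525479)
  k3: at (x, y) = (0.374827, -0.815273), (dx/dtau, dy/dtau) = (-0.678912, 1.104754); Gamma_xxx = 0.533186, Gamma_xxy = 0.000000, Gamma_xyy = -0.570641, Gamma_yxx = 0.000000, Gamma_yxy = 0.350225, Gamma_yyy = 0.000000; k3 = (-0.678912, 1.104754, 0.450700, 0.525359)
  k4: at (x, y) = (0.357861, -0.787668), (dx/dtau, dy/dtau) = (-0.667652, 1.117885); Gamma_xxx = 0.518215, Gamma_xxy = 0.000000, Gamma_xyy = -0.551397, Gamma_yxx = 0.000000, Gamma_yxy = 0.336325, Gamma_yyy = 0.000000; k4 = (-0.667652, 1.117885, 0.458064, 0.502038)
  Y <- Y + (h/6)(k1 + 2k2 + 2k3 + k4): x = 0.3579, y = -0.7877, dx/dtau = -0.6677, dy/dtau = 1.1179

Answer: x = 0.3579, y = -0.7877, dx/dtau = -0.6677, dy/dtau = 1.1179
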